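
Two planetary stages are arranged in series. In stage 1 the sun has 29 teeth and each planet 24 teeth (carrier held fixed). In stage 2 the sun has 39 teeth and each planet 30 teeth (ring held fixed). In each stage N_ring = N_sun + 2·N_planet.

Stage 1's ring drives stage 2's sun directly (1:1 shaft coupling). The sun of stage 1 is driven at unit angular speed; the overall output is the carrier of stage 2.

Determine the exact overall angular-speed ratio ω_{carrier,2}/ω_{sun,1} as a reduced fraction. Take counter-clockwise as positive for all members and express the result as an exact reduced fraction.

Stage 1: N_ring = 29 + 2·24 = 77
Stage 1: 29(ω_s−ω_c) = −77(ω_r−ω_c),  ω_c=0, ω_s=1
Stage 1: ω_r = 0 − (29/77)(1−0) = -29/77
  ⇒ ω_r¹/ω_s¹ = -29/77
Stage 2: N_ring = 39 + 2·30 = 99
Stage 2: 39(ω_s−ω_c) = −99(ω_r−ω_c),  ω_r=0, ω_s=1
Stage 2: 39(1−ω_c) = −99(0−ω_c)  ⇒  138ω_c = 39  ⇒  ω_c = 13/46
  ⇒ ω_c²/ω_s² = 13/46
Coupling ω_s² = ω_r¹ ⇒ overall = -29/77 × 13/46 = -377/3542

-377/3542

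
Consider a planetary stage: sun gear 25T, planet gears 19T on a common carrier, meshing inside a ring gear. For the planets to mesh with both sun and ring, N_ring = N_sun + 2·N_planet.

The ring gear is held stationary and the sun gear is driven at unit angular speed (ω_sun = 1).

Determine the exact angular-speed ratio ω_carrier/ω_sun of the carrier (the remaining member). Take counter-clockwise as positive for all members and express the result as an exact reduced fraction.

25/88

N_ring = 25 + 2·19 = 63
25(ω_s−ω_c) = −63(ω_r−ω_c),  ω_r=0, ω_s=1
25(1−ω_c) = −63(0−ω_c)  ⇒  88ω_c = 25  ⇒  ω_c = 25/88
ω_c/ω_s = 25/88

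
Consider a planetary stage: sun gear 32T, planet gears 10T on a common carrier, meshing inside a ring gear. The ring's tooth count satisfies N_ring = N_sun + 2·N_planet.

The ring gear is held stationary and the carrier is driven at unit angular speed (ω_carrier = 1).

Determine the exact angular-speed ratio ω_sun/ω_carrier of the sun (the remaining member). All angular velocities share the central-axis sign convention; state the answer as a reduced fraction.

N_ring = 32 + 2·10 = 52
32(ω_s−ω_c) = −52(ω_r−ω_c),  ω_r=0, ω_c=1
ω_s = 1 − (52/32)(0−1) = 21/8
ω_s/ω_c = 21/8

21/8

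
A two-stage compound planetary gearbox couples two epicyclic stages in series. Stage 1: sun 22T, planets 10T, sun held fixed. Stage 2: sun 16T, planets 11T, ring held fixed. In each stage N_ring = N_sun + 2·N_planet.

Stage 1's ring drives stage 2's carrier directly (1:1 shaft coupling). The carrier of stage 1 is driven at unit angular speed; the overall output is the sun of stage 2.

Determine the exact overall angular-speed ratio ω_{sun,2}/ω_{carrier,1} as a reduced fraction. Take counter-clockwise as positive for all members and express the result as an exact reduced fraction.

Stage 1: N_ring = 22 + 2·10 = 42
Stage 1: 22(ω_s−ω_c) = −42(ω_r−ω_c),  ω_s=0, ω_c=1
Stage 1: ω_r = 1 − (22/42)(0−1) = 32/21
  ⇒ ω_r¹/ω_c¹ = 32/21
Stage 2: N_ring = 16 + 2·11 = 38
Stage 2: 16(ω_s−ω_c) = −38(ω_r−ω_c),  ω_r=0, ω_c=1
Stage 2: ω_s = 1 − (38/16)(0−1) = 27/8
  ⇒ ω_s²/ω_c² = 27/8
Coupling ω_c² = ω_r¹ ⇒ overall = 32/21 × 27/8 = 36/7

36/7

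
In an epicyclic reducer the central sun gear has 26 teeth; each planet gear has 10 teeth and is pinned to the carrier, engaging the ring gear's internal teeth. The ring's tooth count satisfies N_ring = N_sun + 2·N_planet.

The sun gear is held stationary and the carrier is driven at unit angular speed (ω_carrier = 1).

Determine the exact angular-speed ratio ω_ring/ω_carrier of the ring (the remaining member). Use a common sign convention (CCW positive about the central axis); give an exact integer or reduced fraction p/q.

N_ring = 26 + 2·10 = 46
26(ω_s−ω_c) = −46(ω_r−ω_c),  ω_s=0, ω_c=1
ω_r = 1 − (26/46)(0−1) = 36/23
ω_r/ω_c = 36/23

36/23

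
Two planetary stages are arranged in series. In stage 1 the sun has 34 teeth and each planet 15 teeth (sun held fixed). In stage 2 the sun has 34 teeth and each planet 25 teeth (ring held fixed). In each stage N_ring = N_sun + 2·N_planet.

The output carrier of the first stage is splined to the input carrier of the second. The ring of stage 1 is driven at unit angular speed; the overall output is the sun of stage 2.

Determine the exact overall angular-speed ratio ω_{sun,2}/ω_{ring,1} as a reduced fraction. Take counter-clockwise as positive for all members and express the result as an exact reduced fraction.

1888/833

Stage 1: N_ring = 34 + 2·15 = 64
Stage 1: 34(ω_s−ω_c) = −64(ω_r−ω_c),  ω_s=0, ω_r=1
Stage 1: 34(0−ω_c) = −64(1−ω_c)  ⇒  98ω_c = 64  ⇒  ω_c = 32/49
  ⇒ ω_c¹/ω_r¹ = 32/49
Stage 2: N_ring = 34 + 2·25 = 84
Stage 2: 34(ω_s−ω_c) = −84(ω_r−ω_c),  ω_r=0, ω_c=1
Stage 2: ω_s = 1 − (84/34)(0−1) = 59/17
  ⇒ ω_s²/ω_c² = 59/17
Coupling ω_c² = ω_c¹ ⇒ overall = 32/49 × 59/17 = 1888/833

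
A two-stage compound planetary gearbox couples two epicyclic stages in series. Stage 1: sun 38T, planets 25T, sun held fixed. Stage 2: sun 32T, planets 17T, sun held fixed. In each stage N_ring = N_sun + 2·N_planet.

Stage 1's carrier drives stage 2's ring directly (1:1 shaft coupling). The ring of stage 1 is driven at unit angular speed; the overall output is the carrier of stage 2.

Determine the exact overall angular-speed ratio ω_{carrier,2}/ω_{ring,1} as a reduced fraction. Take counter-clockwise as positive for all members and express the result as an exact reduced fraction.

484/1029

Stage 1: N_ring = 38 + 2·25 = 88
Stage 1: 38(ω_s−ω_c) = −88(ω_r−ω_c),  ω_s=0, ω_r=1
Stage 1: 38(0−ω_c) = −88(1−ω_c)  ⇒  126ω_c = 88  ⇒  ω_c = 44/63
  ⇒ ω_c¹/ω_r¹ = 44/63
Stage 2: N_ring = 32 + 2·17 = 66
Stage 2: 32(ω_s−ω_c) = −66(ω_r−ω_c),  ω_s=0, ω_r=1
Stage 2: 32(0−ω_c) = −66(1−ω_c)  ⇒  98ω_c = 66  ⇒  ω_c = 33/49
  ⇒ ω_c²/ω_r² = 33/49
Coupling ω_r² = ω_c¹ ⇒ overall = 44/63 × 33/49 = 484/1029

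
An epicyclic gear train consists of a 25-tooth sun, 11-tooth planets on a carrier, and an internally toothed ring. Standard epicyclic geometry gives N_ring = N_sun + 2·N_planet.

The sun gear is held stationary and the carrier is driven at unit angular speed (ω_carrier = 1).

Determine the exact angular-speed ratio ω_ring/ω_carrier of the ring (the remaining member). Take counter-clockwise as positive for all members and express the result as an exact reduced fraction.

72/47

N_ring = 25 + 2·11 = 47
25(ω_s−ω_c) = −47(ω_r−ω_c),  ω_s=0, ω_c=1
ω_r = 1 − (25/47)(0−1) = 72/47
ω_r/ω_c = 72/47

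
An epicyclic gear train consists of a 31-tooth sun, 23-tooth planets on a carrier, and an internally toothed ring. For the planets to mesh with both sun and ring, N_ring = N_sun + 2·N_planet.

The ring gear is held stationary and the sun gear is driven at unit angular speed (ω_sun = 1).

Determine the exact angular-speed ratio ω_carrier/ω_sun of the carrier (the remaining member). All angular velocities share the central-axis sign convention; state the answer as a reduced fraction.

N_ring = 31 + 2·23 = 77
31(ω_s−ω_c) = −77(ω_r−ω_c),  ω_r=0, ω_s=1
31(1−ω_c) = −77(0−ω_c)  ⇒  108ω_c = 31  ⇒  ω_c = 31/108
ω_c/ω_s = 31/108

31/108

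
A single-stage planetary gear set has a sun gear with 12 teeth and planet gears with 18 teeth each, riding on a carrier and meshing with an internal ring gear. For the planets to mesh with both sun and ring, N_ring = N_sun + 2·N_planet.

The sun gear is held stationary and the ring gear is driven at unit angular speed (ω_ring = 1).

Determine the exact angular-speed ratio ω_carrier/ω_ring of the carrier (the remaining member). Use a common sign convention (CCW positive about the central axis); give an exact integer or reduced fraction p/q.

4/5

N_ring = 12 + 2·18 = 48
12(ω_s−ω_c) = −48(ω_r−ω_c),  ω_s=0, ω_r=1
12(0−ω_c) = −48(1−ω_c)  ⇒  60ω_c = 48  ⇒  ω_c = 4/5
ω_c/ω_r = 4/5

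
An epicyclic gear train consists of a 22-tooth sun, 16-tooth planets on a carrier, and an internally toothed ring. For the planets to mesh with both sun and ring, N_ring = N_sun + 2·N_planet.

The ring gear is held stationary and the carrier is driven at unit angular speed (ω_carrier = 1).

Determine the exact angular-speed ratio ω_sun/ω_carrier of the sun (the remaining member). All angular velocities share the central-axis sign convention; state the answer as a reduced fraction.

38/11

N_ring = 22 + 2·16 = 54
22(ω_s−ω_c) = −54(ω_r−ω_c),  ω_r=0, ω_c=1
ω_s = 1 − (54/22)(0−1) = 38/11
ω_s/ω_c = 38/11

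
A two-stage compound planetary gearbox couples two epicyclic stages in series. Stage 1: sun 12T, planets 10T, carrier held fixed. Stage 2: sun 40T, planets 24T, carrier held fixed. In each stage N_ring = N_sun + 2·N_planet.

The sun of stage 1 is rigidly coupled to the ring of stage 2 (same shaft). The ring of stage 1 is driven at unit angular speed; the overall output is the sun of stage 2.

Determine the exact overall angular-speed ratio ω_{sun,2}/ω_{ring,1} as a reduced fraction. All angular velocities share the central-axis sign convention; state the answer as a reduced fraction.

88/15

Stage 1: N_ring = 12 + 2·10 = 32
Stage 1: 12(ω_s−ω_c) = −32(ω_r−ω_c),  ω_c=0, ω_r=1
Stage 1: ω_s = 0 − (32/12)(1−0) = -8/3
  ⇒ ω_s¹/ω_r¹ = -8/3
Stage 2: N_ring = 40 + 2·24 = 88
Stage 2: 40(ω_s−ω_c) = −88(ω_r−ω_c),  ω_c=0, ω_r=1
Stage 2: ω_s = 0 − (88/40)(1−0) = -11/5
  ⇒ ω_s²/ω_r² = -11/5
Coupling ω_r² = ω_s¹ ⇒ overall = -8/3 × -11/5 = 88/15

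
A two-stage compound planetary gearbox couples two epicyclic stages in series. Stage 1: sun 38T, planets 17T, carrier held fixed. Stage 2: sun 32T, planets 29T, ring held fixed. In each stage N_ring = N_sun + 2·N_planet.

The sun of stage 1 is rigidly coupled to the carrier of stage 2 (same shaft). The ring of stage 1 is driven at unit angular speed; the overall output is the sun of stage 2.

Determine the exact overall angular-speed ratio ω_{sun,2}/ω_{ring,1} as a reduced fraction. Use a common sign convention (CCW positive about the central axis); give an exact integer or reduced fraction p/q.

-549/76

Stage 1: N_ring = 38 + 2·17 = 72
Stage 1: 38(ω_s−ω_c) = −72(ω_r−ω_c),  ω_c=0, ω_r=1
Stage 1: ω_s = 0 − (72/38)(1−0) = -36/19
  ⇒ ω_s¹/ω_r¹ = -36/19
Stage 2: N_ring = 32 + 2·29 = 90
Stage 2: 32(ω_s−ω_c) = −90(ω_r−ω_c),  ω_r=0, ω_c=1
Stage 2: ω_s = 1 − (90/32)(0−1) = 61/16
  ⇒ ω_s²/ω_c² = 61/16
Coupling ω_c² = ω_s¹ ⇒ overall = -36/19 × 61/16 = -549/76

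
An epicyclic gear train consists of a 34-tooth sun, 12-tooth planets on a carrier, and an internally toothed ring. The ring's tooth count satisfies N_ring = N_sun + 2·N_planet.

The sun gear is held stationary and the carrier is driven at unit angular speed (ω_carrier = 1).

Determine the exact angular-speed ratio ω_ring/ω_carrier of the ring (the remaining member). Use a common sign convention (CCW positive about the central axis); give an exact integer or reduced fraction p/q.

46/29

N_ring = 34 + 2·12 = 58
34(ω_s−ω_c) = −58(ω_r−ω_c),  ω_s=0, ω_c=1
ω_r = 1 − (34/58)(0−1) = 46/29
ω_r/ω_c = 46/29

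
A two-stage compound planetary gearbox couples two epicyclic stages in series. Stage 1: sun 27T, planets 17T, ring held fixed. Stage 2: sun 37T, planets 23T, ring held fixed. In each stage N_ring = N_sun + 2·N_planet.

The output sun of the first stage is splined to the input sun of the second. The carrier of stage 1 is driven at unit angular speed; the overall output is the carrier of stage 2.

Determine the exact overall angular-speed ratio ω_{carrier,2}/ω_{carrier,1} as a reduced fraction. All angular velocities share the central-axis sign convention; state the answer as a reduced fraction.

Stage 1: N_ring = 27 + 2·17 = 61
Stage 1: 27(ω_s−ω_c) = −61(ω_r−ω_c),  ω_r=0, ω_c=1
Stage 1: ω_s = 1 − (61/27)(0−1) = 88/27
  ⇒ ω_s¹/ω_c¹ = 88/27
Stage 2: N_ring = 37 + 2·23 = 83
Stage 2: 37(ω_s−ω_c) = −83(ω_r−ω_c),  ω_r=0, ω_s=1
Stage 2: 37(1−ω_c) = −83(0−ω_c)  ⇒  120ω_c = 37  ⇒  ω_c = 37/120
  ⇒ ω_c²/ω_s² = 37/120
Coupling ω_s² = ω_s¹ ⇒ overall = 88/27 × 37/120 = 407/405

407/405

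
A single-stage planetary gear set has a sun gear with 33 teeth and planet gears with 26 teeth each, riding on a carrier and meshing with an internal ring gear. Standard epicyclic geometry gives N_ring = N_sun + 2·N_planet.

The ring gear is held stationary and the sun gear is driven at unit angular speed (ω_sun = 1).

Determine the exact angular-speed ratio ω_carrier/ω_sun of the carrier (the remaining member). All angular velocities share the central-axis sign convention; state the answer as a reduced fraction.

N_ring = 33 + 2·26 = 85
33(ω_s−ω_c) = −85(ω_r−ω_c),  ω_r=0, ω_s=1
33(1−ω_c) = −85(0−ω_c)  ⇒  118ω_c = 33  ⇒  ω_c = 33/118
ω_c/ω_s = 33/118

33/118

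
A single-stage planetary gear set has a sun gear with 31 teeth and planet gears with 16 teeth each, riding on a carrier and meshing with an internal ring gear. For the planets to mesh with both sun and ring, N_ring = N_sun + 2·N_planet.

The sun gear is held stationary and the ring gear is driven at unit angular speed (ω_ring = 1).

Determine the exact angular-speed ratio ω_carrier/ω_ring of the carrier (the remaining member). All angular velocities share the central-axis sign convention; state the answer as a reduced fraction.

63/94

N_ring = 31 + 2·16 = 63
31(ω_s−ω_c) = −63(ω_r−ω_c),  ω_s=0, ω_r=1
31(0−ω_c) = −63(1−ω_c)  ⇒  94ω_c = 63  ⇒  ω_c = 63/94
ω_c/ω_r = 63/94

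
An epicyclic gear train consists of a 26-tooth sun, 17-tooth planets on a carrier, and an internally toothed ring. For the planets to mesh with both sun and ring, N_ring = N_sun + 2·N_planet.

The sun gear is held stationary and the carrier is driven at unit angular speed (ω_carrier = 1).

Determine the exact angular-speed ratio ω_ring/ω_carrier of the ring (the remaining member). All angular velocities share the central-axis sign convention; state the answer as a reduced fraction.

43/30

N_ring = 26 + 2·17 = 60
26(ω_s−ω_c) = −60(ω_r−ω_c),  ω_s=0, ω_c=1
ω_r = 1 − (26/60)(0−1) = 43/30
ω_r/ω_c = 43/30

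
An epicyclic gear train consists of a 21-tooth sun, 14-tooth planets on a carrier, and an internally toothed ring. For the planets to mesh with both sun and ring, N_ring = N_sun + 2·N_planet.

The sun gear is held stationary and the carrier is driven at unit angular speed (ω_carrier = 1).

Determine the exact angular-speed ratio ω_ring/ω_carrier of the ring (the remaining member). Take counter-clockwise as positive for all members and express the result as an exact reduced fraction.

N_ring = 21 + 2·14 = 49
21(ω_s−ω_c) = −49(ω_r−ω_c),  ω_s=0, ω_c=1
ω_r = 1 − (21/49)(0−1) = 10/7
ω_r/ω_c = 10/7

10/7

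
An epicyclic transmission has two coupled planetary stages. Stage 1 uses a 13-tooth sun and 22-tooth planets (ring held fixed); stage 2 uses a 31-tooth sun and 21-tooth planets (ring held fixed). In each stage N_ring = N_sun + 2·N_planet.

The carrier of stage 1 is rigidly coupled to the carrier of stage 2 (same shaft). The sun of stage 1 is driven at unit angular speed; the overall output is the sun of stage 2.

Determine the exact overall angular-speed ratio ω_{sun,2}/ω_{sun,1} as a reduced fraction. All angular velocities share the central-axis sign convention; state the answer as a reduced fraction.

676/1085

Stage 1: N_ring = 13 + 2·22 = 57
Stage 1: 13(ω_s−ω_c) = −57(ω_r−ω_c),  ω_r=0, ω_s=1
Stage 1: 13(1−ω_c) = −57(0−ω_c)  ⇒  70ω_c = 13  ⇒  ω_c = 13/70
  ⇒ ω_c¹/ω_s¹ = 13/70
Stage 2: N_ring = 31 + 2·21 = 73
Stage 2: 31(ω_s−ω_c) = −73(ω_r−ω_c),  ω_r=0, ω_c=1
Stage 2: ω_s = 1 − (73/31)(0−1) = 104/31
  ⇒ ω_s²/ω_c² = 104/31
Coupling ω_c² = ω_c¹ ⇒ overall = 13/70 × 104/31 = 676/1085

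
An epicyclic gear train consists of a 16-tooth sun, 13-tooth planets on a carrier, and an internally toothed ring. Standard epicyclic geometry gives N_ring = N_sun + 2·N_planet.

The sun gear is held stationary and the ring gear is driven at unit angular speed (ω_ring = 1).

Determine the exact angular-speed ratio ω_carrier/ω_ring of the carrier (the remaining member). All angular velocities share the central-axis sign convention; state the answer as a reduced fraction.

N_ring = 16 + 2·13 = 42
16(ω_s−ω_c) = −42(ω_r−ω_c),  ω_s=0, ω_r=1
16(0−ω_c) = −42(1−ω_c)  ⇒  58ω_c = 42  ⇒  ω_c = 21/29
ω_c/ω_r = 21/29

21/29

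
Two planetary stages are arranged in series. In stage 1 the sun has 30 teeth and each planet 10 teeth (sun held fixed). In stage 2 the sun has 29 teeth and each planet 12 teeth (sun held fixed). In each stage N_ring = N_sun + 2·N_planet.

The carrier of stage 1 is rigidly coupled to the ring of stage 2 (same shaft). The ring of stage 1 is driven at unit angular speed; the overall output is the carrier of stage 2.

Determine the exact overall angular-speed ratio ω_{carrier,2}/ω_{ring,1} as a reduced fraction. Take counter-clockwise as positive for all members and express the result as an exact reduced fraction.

Stage 1: N_ring = 30 + 2·10 = 50
Stage 1: 30(ω_s−ω_c) = −50(ω_r−ω_c),  ω_s=0, ω_r=1
Stage 1: 30(0−ω_c) = −50(1−ω_c)  ⇒  80ω_c = 50  ⇒  ω_c = 5/8
  ⇒ ω_c¹/ω_r¹ = 5/8
Stage 2: N_ring = 29 + 2·12 = 53
Stage 2: 29(ω_s−ω_c) = −53(ω_r−ω_c),  ω_s=0, ω_r=1
Stage 2: 29(0−ω_c) = −53(1−ω_c)  ⇒  82ω_c = 53  ⇒  ω_c = 53/82
  ⇒ ω_c²/ω_r² = 53/82
Coupling ω_r² = ω_c¹ ⇒ overall = 5/8 × 53/82 = 265/656

265/656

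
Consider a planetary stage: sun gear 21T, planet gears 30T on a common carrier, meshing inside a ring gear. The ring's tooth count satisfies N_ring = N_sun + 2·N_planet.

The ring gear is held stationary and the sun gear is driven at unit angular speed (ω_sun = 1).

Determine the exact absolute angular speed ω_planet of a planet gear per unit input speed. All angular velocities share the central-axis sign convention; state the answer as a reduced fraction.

N_ring = 21 + 2·30 = 81
21(ω_s−ω_c) = −81(ω_r−ω_c),  ω_r=0, ω_s=1
21(1−ω_c) = −81(0−ω_c)  ⇒  102ω_c = 21  ⇒  ω_c = 7/34
sun–planet: 21·(1−7/34) = −30·(ω_p−ω_c)  ⇒  ω_p−ω_c = −(21/30)·(27/34) = -189/340
ω_p = 7/34 − 189/340 = -7/20

-7/20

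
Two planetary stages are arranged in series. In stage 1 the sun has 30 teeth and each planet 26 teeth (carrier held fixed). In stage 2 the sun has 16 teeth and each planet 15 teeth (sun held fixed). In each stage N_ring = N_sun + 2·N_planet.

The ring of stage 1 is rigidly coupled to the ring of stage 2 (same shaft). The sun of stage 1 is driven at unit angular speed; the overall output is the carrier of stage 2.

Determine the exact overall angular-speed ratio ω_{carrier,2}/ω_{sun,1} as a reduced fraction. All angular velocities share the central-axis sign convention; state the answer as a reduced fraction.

Stage 1: N_ring = 30 + 2·26 = 82
Stage 1: 30(ω_s−ω_c) = −82(ω_r−ω_c),  ω_c=0, ω_s=1
Stage 1: ω_r = 0 − (30/82)(1−0) = -15/41
  ⇒ ω_r¹/ω_s¹ = -15/41
Stage 2: N_ring = 16 + 2·15 = 46
Stage 2: 16(ω_s−ω_c) = −46(ω_r−ω_c),  ω_s=0, ω_r=1
Stage 2: 16(0−ω_c) = −46(1−ω_c)  ⇒  62ω_c = 46  ⇒  ω_c = 23/31
  ⇒ ω_c²/ω_r² = 23/31
Coupling ω_r² = ω_r¹ ⇒ overall = -15/41 × 23/31 = -345/1271

-345/1271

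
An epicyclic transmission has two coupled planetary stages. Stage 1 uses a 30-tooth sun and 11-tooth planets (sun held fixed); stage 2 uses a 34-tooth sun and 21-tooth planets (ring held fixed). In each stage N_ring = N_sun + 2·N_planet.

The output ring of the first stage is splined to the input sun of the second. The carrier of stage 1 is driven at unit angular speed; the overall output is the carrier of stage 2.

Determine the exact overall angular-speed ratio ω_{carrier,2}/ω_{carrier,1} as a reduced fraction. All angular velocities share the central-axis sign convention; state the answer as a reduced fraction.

697/1430

Stage 1: N_ring = 30 + 2·11 = 52
Stage 1: 30(ω_s−ω_c) = −52(ω_r−ω_c),  ω_s=0, ω_c=1
Stage 1: ω_r = 1 − (30/52)(0−1) = 41/26
  ⇒ ω_r¹/ω_c¹ = 41/26
Stage 2: N_ring = 34 + 2·21 = 76
Stage 2: 34(ω_s−ω_c) = −76(ω_r−ω_c),  ω_r=0, ω_s=1
Stage 2: 34(1−ω_c) = −76(0−ω_c)  ⇒  110ω_c = 34  ⇒  ω_c = 17/55
  ⇒ ω_c²/ω_s² = 17/55
Coupling ω_s² = ω_r¹ ⇒ overall = 41/26 × 17/55 = 697/1430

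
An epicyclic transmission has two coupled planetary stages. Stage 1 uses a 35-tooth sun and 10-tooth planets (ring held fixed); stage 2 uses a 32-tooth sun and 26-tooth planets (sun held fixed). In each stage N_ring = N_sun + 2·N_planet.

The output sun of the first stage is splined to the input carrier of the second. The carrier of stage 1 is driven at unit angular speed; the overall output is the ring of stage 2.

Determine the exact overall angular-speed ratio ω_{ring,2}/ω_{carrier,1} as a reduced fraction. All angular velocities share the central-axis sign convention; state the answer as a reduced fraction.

Stage 1: N_ring = 35 + 2·10 = 55
Stage 1: 35(ω_s−ω_c) = −55(ω_r−ω_c),  ω_r=0, ω_c=1
Stage 1: ω_s = 1 − (55/35)(0−1) = 18/7
  ⇒ ω_s¹/ω_c¹ = 18/7
Stage 2: N_ring = 32 + 2·26 = 84
Stage 2: 32(ω_s−ω_c) = −84(ω_r−ω_c),  ω_s=0, ω_c=1
Stage 2: ω_r = 1 − (32/84)(0−1) = 29/21
  ⇒ ω_r²/ω_c² = 29/21
Coupling ω_c² = ω_s¹ ⇒ overall = 18/7 × 29/21 = 174/49

174/49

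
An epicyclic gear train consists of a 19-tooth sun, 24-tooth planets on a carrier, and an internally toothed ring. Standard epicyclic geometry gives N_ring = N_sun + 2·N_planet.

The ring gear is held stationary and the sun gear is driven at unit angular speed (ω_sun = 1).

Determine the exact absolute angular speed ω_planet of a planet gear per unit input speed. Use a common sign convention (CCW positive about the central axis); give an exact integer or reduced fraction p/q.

-19/48

N_ring = 19 + 2·24 = 67
19(ω_s−ω_c) = −67(ω_r−ω_c),  ω_r=0, ω_s=1
19(1−ω_c) = −67(0−ω_c)  ⇒  86ω_c = 19  ⇒  ω_c = 19/86
sun–planet: 19·(1−19/86) = −24·(ω_p−ω_c)  ⇒  ω_p−ω_c = −(19/24)·(67/86) = -1273/2064
ω_p = 19/86 − 1273/2064 = -19/48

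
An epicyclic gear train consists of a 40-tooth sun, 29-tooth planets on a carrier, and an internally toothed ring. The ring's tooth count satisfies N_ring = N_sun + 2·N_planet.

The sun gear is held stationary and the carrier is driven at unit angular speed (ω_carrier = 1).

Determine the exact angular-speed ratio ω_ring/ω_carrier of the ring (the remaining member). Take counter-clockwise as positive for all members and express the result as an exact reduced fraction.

69/49

N_ring = 40 + 2·29 = 98
40(ω_s−ω_c) = −98(ω_r−ω_c),  ω_s=0, ω_c=1
ω_r = 1 − (40/98)(0−1) = 69/49
ω_r/ω_c = 69/49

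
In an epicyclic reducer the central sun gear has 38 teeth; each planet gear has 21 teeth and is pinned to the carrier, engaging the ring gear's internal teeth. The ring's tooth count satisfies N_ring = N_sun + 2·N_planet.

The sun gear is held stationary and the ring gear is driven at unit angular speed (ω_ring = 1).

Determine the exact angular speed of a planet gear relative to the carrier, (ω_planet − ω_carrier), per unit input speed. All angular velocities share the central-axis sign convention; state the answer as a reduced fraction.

1520/1239

N_ring = 38 + 2·21 = 80
38(ω_s−ω_c) = −80(ω_r−ω_c),  ω_s=0, ω_r=1
38(0−ω_c) = −80(1−ω_c)  ⇒  118ω_c = 80  ⇒  ω_c = 40/59
sun–planet: 38·(0−40/59) = −21·(ω_p−ω_c)  ⇒  ω_p−ω_c = −(38/21)·(-40/59) = 1520/1239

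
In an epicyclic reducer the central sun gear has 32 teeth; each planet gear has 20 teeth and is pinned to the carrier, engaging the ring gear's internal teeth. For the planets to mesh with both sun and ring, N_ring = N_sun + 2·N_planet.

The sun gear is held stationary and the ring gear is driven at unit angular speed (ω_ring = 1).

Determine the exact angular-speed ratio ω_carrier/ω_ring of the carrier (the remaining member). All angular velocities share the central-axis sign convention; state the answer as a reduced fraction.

N_ring = 32 + 2·20 = 72
32(ω_s−ω_c) = −72(ω_r−ω_c),  ω_s=0, ω_r=1
32(0−ω_c) = −72(1−ω_c)  ⇒  104ω_c = 72  ⇒  ω_c = 9/13
ω_c/ω_r = 9/13

9/13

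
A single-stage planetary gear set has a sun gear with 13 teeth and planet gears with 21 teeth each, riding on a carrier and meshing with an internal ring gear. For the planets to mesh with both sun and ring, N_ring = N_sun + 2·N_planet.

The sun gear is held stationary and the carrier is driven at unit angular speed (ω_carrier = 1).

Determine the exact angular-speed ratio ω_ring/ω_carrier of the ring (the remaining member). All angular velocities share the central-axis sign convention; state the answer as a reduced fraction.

68/55

N_ring = 13 + 2·21 = 55
13(ω_s−ω_c) = −55(ω_r−ω_c),  ω_s=0, ω_c=1
ω_r = 1 − (13/55)(0−1) = 68/55
ω_r/ω_c = 68/55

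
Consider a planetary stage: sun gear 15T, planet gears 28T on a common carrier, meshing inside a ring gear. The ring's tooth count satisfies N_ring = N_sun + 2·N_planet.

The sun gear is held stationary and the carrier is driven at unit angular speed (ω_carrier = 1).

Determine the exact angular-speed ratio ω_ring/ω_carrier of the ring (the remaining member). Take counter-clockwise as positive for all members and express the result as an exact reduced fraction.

N_ring = 15 + 2·28 = 71
15(ω_s−ω_c) = −71(ω_r−ω_c),  ω_s=0, ω_c=1
ω_r = 1 − (15/71)(0−1) = 86/71
ω_r/ω_c = 86/71

86/71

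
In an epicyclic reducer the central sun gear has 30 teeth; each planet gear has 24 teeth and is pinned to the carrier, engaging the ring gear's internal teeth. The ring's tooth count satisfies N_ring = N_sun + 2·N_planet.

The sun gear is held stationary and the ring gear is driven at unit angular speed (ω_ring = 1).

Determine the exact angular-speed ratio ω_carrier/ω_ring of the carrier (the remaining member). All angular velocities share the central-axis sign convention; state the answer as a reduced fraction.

13/18

N_ring = 30 + 2·24 = 78
30(ω_s−ω_c) = −78(ω_r−ω_c),  ω_s=0, ω_r=1
30(0−ω_c) = −78(1−ω_c)  ⇒  108ω_c = 78  ⇒  ω_c = 13/18
ω_c/ω_r = 13/18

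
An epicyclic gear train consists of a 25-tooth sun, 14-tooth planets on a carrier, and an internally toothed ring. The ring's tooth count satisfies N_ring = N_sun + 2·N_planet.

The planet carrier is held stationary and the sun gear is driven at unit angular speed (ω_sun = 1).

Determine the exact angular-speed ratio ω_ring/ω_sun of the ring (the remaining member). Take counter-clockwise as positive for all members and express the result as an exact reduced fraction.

N_ring = 25 + 2·14 = 53
25(ω_s−ω_c) = −53(ω_r−ω_c),  ω_c=0, ω_s=1
ω_r = 0 − (25/53)(1−0) = -25/53
ω_r/ω_s = -25/53

-25/53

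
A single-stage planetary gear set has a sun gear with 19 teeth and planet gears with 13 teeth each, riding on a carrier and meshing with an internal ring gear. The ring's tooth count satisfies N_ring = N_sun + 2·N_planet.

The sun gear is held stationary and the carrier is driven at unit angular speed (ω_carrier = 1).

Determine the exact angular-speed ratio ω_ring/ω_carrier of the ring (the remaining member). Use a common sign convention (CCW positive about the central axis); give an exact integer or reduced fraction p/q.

64/45

N_ring = 19 + 2·13 = 45
19(ω_s−ω_c) = −45(ω_r−ω_c),  ω_s=0, ω_c=1
ω_r = 1 − (19/45)(0−1) = 64/45
ω_r/ω_c = 64/45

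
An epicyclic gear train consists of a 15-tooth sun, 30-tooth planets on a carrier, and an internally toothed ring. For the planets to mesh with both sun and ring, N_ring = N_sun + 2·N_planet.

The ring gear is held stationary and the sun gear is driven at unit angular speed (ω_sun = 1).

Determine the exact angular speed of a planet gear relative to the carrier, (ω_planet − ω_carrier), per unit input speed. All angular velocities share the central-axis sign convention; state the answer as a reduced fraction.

-5/12

N_ring = 15 + 2·30 = 75
15(ω_s−ω_c) = −75(ω_r−ω_c),  ω_r=0, ω_s=1
15(1−ω_c) = −75(0−ω_c)  ⇒  90ω_c = 15  ⇒  ω_c = 1/6
sun–planet: 15·(1−1/6) = −30·(ω_p−ω_c)  ⇒  ω_p−ω_c = −(15/30)·(5/6) = -5/12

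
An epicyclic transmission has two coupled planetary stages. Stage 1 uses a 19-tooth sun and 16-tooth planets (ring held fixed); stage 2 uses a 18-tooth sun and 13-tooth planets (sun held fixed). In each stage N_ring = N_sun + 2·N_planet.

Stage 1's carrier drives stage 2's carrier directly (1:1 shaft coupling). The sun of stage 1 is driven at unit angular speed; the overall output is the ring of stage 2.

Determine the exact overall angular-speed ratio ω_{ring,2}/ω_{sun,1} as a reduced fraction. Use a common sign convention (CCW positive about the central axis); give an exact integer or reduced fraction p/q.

589/1540

Stage 1: N_ring = 19 + 2·16 = 51
Stage 1: 19(ω_s−ω_c) = −51(ω_r−ω_c),  ω_r=0, ω_s=1
Stage 1: 19(1−ω_c) = −51(0−ω_c)  ⇒  70ω_c = 19  ⇒  ω_c = 19/70
  ⇒ ω_c¹/ω_s¹ = 19/70
Stage 2: N_ring = 18 + 2·13 = 44
Stage 2: 18(ω_s−ω_c) = −44(ω_r−ω_c),  ω_s=0, ω_c=1
Stage 2: ω_r = 1 − (18/44)(0−1) = 31/22
  ⇒ ω_r²/ω_c² = 31/22
Coupling ω_c² = ω_c¹ ⇒ overall = 19/70 × 31/22 = 589/1540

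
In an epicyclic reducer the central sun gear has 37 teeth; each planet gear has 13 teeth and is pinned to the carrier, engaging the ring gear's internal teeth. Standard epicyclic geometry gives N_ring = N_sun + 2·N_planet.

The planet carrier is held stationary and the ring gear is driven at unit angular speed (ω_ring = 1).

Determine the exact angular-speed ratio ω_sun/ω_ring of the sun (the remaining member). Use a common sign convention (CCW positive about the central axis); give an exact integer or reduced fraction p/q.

-63/37

N_ring = 37 + 2·13 = 63
37(ω_s−ω_c) = −63(ω_r−ω_c),  ω_c=0, ω_r=1
ω_s = 0 − (63/37)(1−0) = -63/37
ω_s/ω_r = -63/37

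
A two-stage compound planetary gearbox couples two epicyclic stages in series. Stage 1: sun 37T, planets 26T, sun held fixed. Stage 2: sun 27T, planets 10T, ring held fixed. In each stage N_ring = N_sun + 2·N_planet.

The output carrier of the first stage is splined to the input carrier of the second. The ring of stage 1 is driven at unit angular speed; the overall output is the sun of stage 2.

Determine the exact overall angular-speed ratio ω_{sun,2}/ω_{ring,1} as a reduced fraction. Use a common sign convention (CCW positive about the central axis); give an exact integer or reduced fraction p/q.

3293/1701

Stage 1: N_ring = 37 + 2·26 = 89
Stage 1: 37(ω_s−ω_c) = −89(ω_r−ω_c),  ω_s=0, ω_r=1
Stage 1: 37(0−ω_c) = −89(1−ω_c)  ⇒  126ω_c = 89  ⇒  ω_c = 89/126
  ⇒ ω_c¹/ω_r¹ = 89/126
Stage 2: N_ring = 27 + 2·10 = 47
Stage 2: 27(ω_s−ω_c) = −47(ω_r−ω_c),  ω_r=0, ω_c=1
Stage 2: ω_s = 1 − (47/27)(0−1) = 74/27
  ⇒ ω_s²/ω_c² = 74/27
Coupling ω_c² = ω_c¹ ⇒ overall = 89/126 × 74/27 = 3293/1701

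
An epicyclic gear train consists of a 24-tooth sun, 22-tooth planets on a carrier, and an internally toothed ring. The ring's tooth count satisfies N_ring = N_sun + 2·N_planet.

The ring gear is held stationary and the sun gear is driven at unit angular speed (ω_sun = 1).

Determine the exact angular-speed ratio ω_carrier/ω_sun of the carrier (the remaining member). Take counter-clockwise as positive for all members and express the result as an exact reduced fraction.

6/23

N_ring = 24 + 2·22 = 68
24(ω_s−ω_c) = −68(ω_r−ω_c),  ω_r=0, ω_s=1
24(1−ω_c) = −68(0−ω_c)  ⇒  92ω_c = 24  ⇒  ω_c = 6/23
ω_c/ω_s = 6/23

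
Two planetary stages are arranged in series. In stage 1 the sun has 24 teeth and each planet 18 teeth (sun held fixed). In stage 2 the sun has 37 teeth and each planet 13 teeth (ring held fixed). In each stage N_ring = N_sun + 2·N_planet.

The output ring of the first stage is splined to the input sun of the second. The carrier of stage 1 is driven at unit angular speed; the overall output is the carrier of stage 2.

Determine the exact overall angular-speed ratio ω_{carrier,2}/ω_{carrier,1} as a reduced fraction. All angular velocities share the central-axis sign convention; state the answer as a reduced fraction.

Stage 1: N_ring = 24 + 2·18 = 60
Stage 1: 24(ω_s−ω_c) = −60(ω_r−ω_c),  ω_s=0, ω_c=1
Stage 1: ω_r = 1 − (24/60)(0−1) = 7/5
  ⇒ ω_r¹/ω_c¹ = 7/5
Stage 2: N_ring = 37 + 2·13 = 63
Stage 2: 37(ω_s−ω_c) = −63(ω_r−ω_c),  ω_r=0, ω_s=1
Stage 2: 37(1−ω_c) = −63(0−ω_c)  ⇒  100ω_c = 37  ⇒  ω_c = 37/100
  ⇒ ω_c²/ω_s² = 37/100
Coupling ω_s² = ω_r¹ ⇒ overall = 7/5 × 37/100 = 259/500

259/500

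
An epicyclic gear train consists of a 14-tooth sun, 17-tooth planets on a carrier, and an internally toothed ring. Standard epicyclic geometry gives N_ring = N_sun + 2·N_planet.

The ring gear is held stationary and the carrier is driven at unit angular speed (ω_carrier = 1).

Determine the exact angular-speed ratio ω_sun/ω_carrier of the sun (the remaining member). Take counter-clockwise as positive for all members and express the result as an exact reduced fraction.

N_ring = 14 + 2·17 = 48
14(ω_s−ω_c) = −48(ω_r−ω_c),  ω_r=0, ω_c=1
ω_s = 1 − (48/14)(0−1) = 31/7
ω_s/ω_c = 31/7

31/7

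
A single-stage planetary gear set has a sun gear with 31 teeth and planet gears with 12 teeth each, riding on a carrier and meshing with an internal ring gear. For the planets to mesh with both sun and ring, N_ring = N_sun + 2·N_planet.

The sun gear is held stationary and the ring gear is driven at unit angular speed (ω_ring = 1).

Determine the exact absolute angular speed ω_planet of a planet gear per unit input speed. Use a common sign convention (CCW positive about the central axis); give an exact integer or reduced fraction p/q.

55/24

N_ring = 31 + 2·12 = 55
31(ω_s−ω_c) = −55(ω_r−ω_c),  ω_s=0, ω_r=1
31(0−ω_c) = −55(1−ω_c)  ⇒  86ω_c = 55  ⇒  ω_c = 55/86
sun–planet: 31·(0−55/86) = −12·(ω_p−ω_c)  ⇒  ω_p−ω_c = −(31/12)·(-55/86) = 1705/1032
ω_p = 55/86 + 1705/1032 = 55/24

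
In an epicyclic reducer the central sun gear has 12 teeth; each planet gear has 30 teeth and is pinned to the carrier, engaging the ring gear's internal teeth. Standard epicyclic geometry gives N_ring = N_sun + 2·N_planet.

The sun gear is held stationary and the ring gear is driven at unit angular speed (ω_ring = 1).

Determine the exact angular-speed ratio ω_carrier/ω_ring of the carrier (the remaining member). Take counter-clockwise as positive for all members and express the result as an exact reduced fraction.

6/7

N_ring = 12 + 2·30 = 72
12(ω_s−ω_c) = −72(ω_r−ω_c),  ω_s=0, ω_r=1
12(0−ω_c) = −72(1−ω_c)  ⇒  84ω_c = 72  ⇒  ω_c = 6/7
ω_c/ω_r = 6/7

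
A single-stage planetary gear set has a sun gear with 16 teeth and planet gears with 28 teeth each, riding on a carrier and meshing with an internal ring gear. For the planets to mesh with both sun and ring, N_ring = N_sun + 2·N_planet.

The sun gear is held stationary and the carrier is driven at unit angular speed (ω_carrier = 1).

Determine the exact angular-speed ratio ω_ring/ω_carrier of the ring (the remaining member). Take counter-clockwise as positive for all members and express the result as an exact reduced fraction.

11/9

N_ring = 16 + 2·28 = 72
16(ω_s−ω_c) = −72(ω_r−ω_c),  ω_s=0, ω_c=1
ω_r = 1 − (16/72)(0−1) = 11/9
ω_r/ω_c = 11/9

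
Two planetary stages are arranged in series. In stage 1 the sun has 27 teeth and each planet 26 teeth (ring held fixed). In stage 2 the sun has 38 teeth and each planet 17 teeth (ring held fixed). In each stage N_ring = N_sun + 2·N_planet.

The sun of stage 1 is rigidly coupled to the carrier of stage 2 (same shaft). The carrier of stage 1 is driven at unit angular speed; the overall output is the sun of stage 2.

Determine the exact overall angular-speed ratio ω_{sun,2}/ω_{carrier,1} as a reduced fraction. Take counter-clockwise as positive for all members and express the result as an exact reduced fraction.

Stage 1: N_ring = 27 + 2·26 = 79
Stage 1: 27(ω_s−ω_c) = −79(ω_r−ω_c),  ω_r=0, ω_c=1
Stage 1: ω_s = 1 − (79/27)(0−1) = 106/27
  ⇒ ω_s¹/ω_c¹ = 106/27
Stage 2: N_ring = 38 + 2·17 = 72
Stage 2: 38(ω_s−ω_c) = −72(ω_r−ω_c),  ω_r=0, ω_c=1
Stage 2: ω_s = 1 − (72/38)(0−1) = 55/19
  ⇒ ω_s²/ω_c² = 55/19
Coupling ω_c² = ω_s¹ ⇒ overall = 106/27 × 55/19 = 5830/513

5830/513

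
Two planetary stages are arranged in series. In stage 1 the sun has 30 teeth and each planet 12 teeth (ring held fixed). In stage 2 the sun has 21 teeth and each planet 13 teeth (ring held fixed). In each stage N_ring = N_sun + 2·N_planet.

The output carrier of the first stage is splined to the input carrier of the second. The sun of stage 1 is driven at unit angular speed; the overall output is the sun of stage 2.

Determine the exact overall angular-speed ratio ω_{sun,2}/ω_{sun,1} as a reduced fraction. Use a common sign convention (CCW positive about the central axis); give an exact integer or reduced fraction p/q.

Stage 1: N_ring = 30 + 2·12 = 54
Stage 1: 30(ω_s−ω_c) = −54(ω_r−ω_c),  ω_r=0, ω_s=1
Stage 1: 30(1−ω_c) = −54(0−ω_c)  ⇒  84ω_c = 30  ⇒  ω_c = 5/14
  ⇒ ω_c¹/ω_s¹ = 5/14
Stage 2: N_ring = 21 + 2·13 = 47
Stage 2: 21(ω_s−ω_c) = −47(ω_r−ω_c),  ω_r=0, ω_c=1
Stage 2: ω_s = 1 − (47/21)(0−1) = 68/21
  ⇒ ω_s²/ω_c² = 68/21
Coupling ω_c² = ω_c¹ ⇒ overall = 5/14 × 68/21 = 170/147

170/147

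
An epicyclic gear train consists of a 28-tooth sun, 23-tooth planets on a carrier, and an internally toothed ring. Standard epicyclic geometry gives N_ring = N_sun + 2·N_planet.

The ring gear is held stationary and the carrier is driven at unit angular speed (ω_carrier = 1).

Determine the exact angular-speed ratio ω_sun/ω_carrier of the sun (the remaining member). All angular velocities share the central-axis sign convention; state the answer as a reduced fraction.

51/14

N_ring = 28 + 2·23 = 74
28(ω_s−ω_c) = −74(ω_r−ω_c),  ω_r=0, ω_c=1
ω_s = 1 − (74/28)(0−1) = 51/14
ω_s/ω_c = 51/14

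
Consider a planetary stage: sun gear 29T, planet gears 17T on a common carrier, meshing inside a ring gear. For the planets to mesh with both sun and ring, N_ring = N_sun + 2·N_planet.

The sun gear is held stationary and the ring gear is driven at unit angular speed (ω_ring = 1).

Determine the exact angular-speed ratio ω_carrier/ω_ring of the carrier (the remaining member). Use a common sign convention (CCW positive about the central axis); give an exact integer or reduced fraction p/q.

N_ring = 29 + 2·17 = 63
29(ω_s−ω_c) = −63(ω_r−ω_c),  ω_s=0, ω_r=1
29(0−ω_c) = −63(1−ω_c)  ⇒  92ω_c = 63  ⇒  ω_c = 63/92
ω_c/ω_r = 63/92

63/92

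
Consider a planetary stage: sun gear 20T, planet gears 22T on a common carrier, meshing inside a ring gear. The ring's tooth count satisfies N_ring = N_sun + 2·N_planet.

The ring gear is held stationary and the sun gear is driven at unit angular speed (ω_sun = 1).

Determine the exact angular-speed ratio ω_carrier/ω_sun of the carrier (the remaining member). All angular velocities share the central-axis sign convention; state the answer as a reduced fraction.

N_ring = 20 + 2·22 = 64
20(ω_s−ω_c) = −64(ω_r−ω_c),  ω_r=0, ω_s=1
20(1−ω_c) = −64(0−ω_c)  ⇒  84ω_c = 20  ⇒  ω_c = 5/21
ω_c/ω_s = 5/21

5/21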